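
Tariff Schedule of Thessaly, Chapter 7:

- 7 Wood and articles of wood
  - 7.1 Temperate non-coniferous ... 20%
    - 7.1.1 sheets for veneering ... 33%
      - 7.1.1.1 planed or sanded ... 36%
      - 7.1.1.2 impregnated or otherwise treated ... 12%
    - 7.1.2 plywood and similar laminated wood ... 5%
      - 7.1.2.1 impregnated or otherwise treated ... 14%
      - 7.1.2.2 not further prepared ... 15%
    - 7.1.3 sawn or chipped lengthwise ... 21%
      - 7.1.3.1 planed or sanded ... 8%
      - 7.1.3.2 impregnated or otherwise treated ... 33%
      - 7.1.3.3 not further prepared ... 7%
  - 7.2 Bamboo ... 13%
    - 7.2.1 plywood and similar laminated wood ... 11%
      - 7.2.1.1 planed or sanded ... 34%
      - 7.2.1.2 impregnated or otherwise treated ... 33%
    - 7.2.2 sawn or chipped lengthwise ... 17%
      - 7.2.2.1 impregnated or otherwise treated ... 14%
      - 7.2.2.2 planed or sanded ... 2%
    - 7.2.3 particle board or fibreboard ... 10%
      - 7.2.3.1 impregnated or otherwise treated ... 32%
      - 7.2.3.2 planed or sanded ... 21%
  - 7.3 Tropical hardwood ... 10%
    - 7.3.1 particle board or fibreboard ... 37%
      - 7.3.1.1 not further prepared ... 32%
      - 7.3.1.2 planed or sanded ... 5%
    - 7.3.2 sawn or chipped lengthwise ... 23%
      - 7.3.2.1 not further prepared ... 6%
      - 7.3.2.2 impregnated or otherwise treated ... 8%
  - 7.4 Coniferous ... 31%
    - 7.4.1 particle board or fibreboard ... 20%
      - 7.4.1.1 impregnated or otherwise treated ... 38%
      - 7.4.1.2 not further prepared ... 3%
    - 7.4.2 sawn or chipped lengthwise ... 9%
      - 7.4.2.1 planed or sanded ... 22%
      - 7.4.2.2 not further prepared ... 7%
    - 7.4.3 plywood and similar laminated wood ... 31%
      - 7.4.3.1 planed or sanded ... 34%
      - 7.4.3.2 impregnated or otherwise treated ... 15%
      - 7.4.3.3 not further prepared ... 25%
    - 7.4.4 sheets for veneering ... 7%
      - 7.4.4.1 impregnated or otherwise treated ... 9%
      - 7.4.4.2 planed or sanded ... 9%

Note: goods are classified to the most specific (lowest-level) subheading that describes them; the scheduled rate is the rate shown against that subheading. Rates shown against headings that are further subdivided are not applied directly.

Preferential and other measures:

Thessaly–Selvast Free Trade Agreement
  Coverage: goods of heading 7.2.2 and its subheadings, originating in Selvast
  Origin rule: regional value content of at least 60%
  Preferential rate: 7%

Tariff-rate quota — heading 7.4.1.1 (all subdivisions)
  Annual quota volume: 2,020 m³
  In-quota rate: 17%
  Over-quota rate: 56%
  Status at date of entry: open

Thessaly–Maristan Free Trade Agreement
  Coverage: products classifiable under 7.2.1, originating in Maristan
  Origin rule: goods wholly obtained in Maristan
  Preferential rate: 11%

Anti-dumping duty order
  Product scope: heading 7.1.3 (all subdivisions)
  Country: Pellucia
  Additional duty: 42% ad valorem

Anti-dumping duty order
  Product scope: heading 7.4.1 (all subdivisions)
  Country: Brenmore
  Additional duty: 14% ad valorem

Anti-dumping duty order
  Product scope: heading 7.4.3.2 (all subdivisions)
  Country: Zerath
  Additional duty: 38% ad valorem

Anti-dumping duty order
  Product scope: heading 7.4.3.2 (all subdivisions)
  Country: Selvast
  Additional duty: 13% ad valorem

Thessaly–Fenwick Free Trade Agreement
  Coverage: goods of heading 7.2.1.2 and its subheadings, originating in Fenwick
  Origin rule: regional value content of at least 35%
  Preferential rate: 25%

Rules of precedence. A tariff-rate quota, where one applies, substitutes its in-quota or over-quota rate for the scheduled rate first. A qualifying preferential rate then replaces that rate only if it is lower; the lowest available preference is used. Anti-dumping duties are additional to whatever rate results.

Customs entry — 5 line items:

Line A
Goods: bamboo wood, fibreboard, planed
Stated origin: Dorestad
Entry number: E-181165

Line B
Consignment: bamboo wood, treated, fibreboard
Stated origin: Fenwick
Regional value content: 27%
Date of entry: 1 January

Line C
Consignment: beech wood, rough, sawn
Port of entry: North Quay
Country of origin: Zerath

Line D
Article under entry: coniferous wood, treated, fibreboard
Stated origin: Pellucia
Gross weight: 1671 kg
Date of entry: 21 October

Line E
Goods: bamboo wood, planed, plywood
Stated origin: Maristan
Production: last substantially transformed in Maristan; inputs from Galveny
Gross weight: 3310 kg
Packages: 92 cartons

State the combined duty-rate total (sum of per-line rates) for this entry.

Line A: bamboo → 7.2; fibreboard → 7.2.3; planed → 7.2.3.2. Scheduled 21%. No special measure applies. → 21%.
Line B: bamboo → 7.2; fibreboard → 7.2.3; treated → 7.2.3.1. Scheduled 32%. Fenwick agreement on 7.2.1.2: 7.2.3.1 not covered. → 32%.
Line C: beech → 7.1; sawn → 7.1.3; rough → 7.1.3.3. Scheduled 7%. No special measure applies. → 7%.
Line D: coniferous → 7.4; fibreboard → 7.4.1; treated → 7.4.1.1. Scheduled 38%. quota on 7.4.1.1 open → in-quota 17%. → 17%.
Line E: bamboo → 7.2; plywood → 7.2.1; planed → 7.2.1.1. Scheduled 34%. Maristan agreement on 7.2.1: not wholly obtained. → 34%.
Sum: 21% + 32% + 7% + 17% + 34% = 111%.

111%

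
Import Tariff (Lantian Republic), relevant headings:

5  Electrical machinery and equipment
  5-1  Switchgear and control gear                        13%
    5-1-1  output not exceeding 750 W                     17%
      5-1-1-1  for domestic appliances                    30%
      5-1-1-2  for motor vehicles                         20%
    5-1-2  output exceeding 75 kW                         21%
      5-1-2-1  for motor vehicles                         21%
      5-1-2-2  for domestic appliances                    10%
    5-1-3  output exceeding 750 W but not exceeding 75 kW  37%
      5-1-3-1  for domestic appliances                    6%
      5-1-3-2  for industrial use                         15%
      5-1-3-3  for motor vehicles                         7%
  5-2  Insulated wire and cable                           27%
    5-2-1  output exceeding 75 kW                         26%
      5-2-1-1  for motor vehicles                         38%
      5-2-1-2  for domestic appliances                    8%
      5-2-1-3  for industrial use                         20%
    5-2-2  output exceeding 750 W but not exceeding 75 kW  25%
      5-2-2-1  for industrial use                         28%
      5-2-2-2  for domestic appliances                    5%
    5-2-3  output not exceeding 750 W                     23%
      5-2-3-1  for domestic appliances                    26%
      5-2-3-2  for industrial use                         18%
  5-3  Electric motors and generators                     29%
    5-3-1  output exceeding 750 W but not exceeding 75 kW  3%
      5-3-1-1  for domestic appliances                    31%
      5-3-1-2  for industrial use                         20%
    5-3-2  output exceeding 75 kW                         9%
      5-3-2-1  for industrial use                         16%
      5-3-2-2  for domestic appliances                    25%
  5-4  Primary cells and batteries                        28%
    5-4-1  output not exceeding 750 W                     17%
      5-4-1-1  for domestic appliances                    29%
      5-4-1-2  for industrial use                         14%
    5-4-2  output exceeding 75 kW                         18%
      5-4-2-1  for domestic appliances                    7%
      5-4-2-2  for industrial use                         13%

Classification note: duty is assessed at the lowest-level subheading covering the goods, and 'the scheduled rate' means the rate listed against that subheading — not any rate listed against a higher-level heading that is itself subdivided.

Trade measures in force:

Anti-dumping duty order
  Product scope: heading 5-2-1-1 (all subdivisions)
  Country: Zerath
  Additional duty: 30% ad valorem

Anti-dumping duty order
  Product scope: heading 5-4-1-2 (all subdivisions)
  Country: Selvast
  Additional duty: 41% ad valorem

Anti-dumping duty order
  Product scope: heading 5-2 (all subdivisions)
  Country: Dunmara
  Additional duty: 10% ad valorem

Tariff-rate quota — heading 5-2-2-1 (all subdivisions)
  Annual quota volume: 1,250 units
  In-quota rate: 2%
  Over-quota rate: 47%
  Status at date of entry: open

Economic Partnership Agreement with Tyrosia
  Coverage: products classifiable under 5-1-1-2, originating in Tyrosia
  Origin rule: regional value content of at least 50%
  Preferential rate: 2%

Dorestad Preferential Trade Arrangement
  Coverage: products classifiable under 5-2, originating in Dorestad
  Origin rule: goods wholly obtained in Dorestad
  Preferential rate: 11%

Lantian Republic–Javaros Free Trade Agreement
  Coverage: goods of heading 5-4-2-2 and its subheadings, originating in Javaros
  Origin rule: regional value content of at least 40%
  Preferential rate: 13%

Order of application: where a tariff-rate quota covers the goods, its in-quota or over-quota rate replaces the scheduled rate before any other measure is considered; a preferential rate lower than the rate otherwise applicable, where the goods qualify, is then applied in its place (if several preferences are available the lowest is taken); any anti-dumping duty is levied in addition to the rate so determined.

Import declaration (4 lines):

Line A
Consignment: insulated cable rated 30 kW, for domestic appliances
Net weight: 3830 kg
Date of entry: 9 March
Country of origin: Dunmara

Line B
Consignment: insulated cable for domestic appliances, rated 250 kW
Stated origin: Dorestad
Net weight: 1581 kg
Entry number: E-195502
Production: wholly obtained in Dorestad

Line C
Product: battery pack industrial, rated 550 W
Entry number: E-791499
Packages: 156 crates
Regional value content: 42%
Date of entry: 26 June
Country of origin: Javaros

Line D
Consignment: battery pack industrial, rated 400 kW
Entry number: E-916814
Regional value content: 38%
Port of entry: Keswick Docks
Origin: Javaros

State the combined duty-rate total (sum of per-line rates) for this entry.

50%

Line A: insulated cable → 5-2; rated 30 kW → 5-2-2; for domestic appliances → 5-2-2-2. Scheduled 5%. anti-dumping (Dunmara, 5-2): +10%; total 5% + 10% = 15%. → 15%.
Line B: insulated cable → 5-2; rated 250 kW → 5-2-1; for domestic appliances → 5-2-1-2. Scheduled 8%. Dorestad agreement on 5-2: wholly obtained → 11% available; preference 11% not lower than 8% → no reduction. → 8%.
Line C: battery pack → 5-4; rated 550 W → 5-4-1; industrial → 5-4-1-2. Scheduled 14%. Javaros agreement on 5-4-2-2: 5-4-1-2 not covered. → 14%.
Line D: battery pack → 5-4; rated 400 kW → 5-4-2; industrial → 5-4-2-2. Scheduled 13%. Javaros agreement on 5-4-2-2: RVC < 40%. → 13%.
Sum: 15% + 8% + 14% + 13% = 50%.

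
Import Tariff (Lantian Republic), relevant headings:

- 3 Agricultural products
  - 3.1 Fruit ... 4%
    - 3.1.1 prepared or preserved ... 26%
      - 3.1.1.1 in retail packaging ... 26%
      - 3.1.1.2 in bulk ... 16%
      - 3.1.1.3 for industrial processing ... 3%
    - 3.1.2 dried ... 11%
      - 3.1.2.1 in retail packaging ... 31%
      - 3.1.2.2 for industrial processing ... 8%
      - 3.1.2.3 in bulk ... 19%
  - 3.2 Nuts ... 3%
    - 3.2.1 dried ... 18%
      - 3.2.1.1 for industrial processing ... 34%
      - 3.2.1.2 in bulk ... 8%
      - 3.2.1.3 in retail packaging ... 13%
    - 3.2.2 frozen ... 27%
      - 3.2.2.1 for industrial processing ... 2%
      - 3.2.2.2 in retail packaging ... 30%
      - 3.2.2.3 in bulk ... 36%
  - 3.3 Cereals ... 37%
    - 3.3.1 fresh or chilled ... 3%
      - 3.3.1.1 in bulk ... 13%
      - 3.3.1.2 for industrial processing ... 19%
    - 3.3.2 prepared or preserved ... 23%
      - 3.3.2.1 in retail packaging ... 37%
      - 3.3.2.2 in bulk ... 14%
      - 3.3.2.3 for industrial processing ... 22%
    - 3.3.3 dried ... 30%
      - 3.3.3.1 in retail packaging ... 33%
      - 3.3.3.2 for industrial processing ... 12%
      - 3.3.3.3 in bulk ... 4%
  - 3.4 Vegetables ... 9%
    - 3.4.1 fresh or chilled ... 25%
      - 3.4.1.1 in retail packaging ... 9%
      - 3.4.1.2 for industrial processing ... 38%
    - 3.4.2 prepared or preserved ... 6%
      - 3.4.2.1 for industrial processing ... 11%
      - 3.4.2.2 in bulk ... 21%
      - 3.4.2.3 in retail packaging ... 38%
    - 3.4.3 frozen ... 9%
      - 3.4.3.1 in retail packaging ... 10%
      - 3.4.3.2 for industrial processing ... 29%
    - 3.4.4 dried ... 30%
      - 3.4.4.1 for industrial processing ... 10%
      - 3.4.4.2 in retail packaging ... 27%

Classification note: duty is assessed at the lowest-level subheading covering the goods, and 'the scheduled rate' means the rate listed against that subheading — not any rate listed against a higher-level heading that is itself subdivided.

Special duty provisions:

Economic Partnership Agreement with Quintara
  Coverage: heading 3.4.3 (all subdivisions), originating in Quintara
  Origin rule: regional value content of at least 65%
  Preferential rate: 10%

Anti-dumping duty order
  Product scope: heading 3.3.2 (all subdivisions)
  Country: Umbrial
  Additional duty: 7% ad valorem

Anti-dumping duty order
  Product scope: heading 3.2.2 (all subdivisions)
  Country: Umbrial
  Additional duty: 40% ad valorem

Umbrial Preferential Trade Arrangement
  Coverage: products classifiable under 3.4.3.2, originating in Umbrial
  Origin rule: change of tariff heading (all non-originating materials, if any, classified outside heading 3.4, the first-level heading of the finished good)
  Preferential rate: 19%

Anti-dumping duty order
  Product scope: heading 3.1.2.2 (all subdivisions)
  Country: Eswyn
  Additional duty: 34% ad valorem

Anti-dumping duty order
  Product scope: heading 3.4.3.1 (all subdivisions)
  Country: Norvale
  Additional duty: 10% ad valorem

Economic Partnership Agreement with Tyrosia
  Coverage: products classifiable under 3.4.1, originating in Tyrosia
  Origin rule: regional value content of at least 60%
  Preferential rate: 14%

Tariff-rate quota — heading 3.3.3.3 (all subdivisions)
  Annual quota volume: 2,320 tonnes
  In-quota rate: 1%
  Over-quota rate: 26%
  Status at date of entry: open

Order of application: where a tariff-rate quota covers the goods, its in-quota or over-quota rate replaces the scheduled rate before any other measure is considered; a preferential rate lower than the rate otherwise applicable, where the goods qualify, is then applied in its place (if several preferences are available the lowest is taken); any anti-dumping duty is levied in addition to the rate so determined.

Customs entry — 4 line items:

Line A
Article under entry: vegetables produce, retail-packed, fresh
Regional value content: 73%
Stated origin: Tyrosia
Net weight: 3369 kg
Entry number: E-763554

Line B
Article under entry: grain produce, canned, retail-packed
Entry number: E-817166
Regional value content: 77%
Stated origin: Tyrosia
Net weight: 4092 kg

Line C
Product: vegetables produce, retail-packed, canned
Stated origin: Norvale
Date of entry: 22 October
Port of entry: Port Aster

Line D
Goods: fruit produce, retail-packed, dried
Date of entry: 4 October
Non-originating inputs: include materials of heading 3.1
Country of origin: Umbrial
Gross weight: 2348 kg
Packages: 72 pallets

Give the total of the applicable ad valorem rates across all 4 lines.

Line A: vegetables → 3.4; fresh → 3.4.1; retail-packed → 3.4.1.1. Scheduled 9%. Tyrosia agreement on 3.4.1: RVC ≥ 60% → 14% available; preference 14% not lower than 9% → no reduction. → 9%.
Line B: grain → 3.3; canned → 3.3.2; retail-packed → 3.3.2.1. Scheduled 37%. Tyrosia agreement on 3.4.1: 3.3.2.1 not covered. → 37%.
Line C: vegetables → 3.4; canned → 3.4.2; retail-packed → 3.4.2.3. Scheduled 38%. No special measure applies. → 38%.
Line D: fruit → 3.1; dried → 3.1.2; retail-packed → 3.1.2.1. Scheduled 31%. Umbrial agreement on 3.4.3.2: 3.1.2.1 not covered. → 31%.
Sum: 9% + 37% + 38% + 31% = 115%.

115%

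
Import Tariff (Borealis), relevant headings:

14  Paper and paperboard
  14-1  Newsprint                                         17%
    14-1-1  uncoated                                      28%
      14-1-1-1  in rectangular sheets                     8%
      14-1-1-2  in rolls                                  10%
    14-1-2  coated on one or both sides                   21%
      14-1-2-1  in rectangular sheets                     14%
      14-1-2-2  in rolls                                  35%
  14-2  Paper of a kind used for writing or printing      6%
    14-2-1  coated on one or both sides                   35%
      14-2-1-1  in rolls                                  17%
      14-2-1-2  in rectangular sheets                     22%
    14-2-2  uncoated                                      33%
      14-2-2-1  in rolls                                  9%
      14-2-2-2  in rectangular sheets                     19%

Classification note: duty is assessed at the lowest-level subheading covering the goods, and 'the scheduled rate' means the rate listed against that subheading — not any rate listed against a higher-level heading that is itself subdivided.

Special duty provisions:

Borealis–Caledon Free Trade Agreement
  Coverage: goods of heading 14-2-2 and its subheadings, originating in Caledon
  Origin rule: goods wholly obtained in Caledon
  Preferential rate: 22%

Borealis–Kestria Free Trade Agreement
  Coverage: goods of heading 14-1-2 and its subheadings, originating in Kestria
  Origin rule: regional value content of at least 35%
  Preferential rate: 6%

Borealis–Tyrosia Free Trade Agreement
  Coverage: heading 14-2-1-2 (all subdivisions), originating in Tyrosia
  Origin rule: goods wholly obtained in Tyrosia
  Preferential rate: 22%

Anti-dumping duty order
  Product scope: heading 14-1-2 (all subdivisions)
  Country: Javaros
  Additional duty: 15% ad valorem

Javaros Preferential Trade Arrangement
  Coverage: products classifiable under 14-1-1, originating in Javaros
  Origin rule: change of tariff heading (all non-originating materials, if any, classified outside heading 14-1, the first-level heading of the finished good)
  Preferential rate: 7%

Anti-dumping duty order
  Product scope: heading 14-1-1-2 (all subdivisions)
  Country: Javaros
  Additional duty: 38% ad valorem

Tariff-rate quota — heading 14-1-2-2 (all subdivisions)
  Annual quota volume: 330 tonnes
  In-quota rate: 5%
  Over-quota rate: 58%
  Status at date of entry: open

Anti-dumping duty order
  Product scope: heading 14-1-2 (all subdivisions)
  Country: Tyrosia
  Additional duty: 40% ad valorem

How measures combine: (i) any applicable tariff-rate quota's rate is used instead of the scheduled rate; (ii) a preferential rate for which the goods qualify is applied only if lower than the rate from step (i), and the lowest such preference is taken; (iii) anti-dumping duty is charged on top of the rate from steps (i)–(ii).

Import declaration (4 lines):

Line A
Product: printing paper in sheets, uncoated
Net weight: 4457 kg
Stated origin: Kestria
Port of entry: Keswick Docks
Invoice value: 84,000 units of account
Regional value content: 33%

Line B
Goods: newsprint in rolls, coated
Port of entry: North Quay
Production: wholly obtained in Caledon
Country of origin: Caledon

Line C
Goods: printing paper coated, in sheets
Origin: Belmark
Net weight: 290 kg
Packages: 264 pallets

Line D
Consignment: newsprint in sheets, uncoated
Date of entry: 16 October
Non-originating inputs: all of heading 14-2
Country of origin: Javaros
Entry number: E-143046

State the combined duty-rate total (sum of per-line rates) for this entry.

Line A: printing paper → 14-2; uncoated → 14-2-2; in sheets → 14-2-2-2. Scheduled 19%. Kestria agreement on 14-1-2: 14-2-2-2 not covered. → 19%.
Line B: newsprint → 14-1; coated → 14-1-2; in rolls → 14-1-2-2. Scheduled 35%. quota on 14-1-2-2 open → in-quota 5%; Caledon agreement on 14-2-2: 14-1-2-2 not covered. → 5%.
Line C: printing paper → 14-2; coated → 14-2-1; in sheets → 14-2-1-2. Scheduled 22%. No special measure applies. → 22%.
Line D: newsprint → 14-1; uncoated → 14-1-1; in sheets → 14-1-1-1. Scheduled 8%. Javaros agreement on 14-1-1: CTH met → 7% available; preferential 7%. → 7%.
Sum: 19% + 5% + 22% + 7% = 53%.

53%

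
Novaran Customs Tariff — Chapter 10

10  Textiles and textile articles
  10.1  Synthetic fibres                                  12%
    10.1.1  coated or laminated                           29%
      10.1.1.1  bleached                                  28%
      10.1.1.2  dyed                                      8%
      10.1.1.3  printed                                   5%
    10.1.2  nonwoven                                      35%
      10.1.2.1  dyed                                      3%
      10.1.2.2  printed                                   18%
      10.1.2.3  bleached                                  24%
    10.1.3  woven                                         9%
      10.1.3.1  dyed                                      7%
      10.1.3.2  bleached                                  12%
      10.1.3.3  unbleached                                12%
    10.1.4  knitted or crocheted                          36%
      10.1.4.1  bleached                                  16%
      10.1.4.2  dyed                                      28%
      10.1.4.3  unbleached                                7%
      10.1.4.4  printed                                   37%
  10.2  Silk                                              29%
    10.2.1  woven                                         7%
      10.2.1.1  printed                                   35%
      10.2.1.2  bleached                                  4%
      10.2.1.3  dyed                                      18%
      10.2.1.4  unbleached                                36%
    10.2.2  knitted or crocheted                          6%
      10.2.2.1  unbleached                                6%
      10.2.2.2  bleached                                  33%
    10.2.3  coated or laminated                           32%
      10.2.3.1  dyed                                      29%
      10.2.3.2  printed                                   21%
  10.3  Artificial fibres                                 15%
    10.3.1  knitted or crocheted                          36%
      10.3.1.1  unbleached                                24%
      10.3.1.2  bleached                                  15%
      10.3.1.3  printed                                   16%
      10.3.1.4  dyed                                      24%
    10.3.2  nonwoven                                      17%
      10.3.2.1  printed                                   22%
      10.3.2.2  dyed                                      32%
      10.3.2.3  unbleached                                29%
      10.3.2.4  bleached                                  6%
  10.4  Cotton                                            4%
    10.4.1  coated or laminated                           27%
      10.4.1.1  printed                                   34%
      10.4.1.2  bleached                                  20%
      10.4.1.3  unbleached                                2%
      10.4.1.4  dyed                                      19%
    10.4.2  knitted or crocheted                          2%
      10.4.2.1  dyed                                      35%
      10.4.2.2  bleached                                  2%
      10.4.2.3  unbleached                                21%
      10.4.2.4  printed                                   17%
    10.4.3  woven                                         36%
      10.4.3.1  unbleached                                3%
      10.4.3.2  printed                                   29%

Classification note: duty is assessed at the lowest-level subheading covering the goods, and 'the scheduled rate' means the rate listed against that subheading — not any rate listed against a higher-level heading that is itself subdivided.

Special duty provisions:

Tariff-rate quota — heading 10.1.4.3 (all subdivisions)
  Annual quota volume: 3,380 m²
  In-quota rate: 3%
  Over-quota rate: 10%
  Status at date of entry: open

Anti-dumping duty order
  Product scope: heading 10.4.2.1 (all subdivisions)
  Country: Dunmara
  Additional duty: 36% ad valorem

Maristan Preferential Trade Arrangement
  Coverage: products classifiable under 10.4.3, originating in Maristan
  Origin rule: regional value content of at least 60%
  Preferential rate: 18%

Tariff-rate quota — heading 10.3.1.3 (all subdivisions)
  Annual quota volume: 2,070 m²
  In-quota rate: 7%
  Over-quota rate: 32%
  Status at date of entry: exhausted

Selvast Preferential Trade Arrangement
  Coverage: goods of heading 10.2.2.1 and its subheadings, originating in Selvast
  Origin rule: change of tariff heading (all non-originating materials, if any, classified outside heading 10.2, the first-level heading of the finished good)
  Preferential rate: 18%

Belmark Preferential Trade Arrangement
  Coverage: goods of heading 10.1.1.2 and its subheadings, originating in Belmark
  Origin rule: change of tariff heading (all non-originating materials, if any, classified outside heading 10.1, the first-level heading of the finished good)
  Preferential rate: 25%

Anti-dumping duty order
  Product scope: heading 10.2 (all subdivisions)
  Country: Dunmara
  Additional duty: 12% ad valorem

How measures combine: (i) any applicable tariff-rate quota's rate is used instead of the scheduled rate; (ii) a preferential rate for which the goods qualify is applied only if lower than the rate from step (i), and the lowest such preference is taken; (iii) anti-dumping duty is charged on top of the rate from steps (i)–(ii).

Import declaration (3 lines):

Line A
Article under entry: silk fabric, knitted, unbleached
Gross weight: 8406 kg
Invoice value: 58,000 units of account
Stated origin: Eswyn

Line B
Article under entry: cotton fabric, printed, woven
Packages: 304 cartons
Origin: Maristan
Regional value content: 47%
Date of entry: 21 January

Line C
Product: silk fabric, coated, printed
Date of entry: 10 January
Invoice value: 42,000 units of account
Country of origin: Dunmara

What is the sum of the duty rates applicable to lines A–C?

Line A: silk → 10.2; knitted → 10.2.2; unbleached → 10.2.2.1. Scheduled 6%. No special measure applies. → 6%.
Line B: cotton → 10.4; woven → 10.4.3; printed → 10.4.3.2. Scheduled 29%. Maristan agreement on 10.4.3: RVC < 60%. → 29%.
Line C: silk → 10.2; coated → 10.2.3; printed → 10.2.3.2. Scheduled 21%. anti-dumping (Dunmara, 10.2): +12%; total 21% + 12% = 33%. → 33%.
Sum: 6% + 29% + 33% = 68%.

68%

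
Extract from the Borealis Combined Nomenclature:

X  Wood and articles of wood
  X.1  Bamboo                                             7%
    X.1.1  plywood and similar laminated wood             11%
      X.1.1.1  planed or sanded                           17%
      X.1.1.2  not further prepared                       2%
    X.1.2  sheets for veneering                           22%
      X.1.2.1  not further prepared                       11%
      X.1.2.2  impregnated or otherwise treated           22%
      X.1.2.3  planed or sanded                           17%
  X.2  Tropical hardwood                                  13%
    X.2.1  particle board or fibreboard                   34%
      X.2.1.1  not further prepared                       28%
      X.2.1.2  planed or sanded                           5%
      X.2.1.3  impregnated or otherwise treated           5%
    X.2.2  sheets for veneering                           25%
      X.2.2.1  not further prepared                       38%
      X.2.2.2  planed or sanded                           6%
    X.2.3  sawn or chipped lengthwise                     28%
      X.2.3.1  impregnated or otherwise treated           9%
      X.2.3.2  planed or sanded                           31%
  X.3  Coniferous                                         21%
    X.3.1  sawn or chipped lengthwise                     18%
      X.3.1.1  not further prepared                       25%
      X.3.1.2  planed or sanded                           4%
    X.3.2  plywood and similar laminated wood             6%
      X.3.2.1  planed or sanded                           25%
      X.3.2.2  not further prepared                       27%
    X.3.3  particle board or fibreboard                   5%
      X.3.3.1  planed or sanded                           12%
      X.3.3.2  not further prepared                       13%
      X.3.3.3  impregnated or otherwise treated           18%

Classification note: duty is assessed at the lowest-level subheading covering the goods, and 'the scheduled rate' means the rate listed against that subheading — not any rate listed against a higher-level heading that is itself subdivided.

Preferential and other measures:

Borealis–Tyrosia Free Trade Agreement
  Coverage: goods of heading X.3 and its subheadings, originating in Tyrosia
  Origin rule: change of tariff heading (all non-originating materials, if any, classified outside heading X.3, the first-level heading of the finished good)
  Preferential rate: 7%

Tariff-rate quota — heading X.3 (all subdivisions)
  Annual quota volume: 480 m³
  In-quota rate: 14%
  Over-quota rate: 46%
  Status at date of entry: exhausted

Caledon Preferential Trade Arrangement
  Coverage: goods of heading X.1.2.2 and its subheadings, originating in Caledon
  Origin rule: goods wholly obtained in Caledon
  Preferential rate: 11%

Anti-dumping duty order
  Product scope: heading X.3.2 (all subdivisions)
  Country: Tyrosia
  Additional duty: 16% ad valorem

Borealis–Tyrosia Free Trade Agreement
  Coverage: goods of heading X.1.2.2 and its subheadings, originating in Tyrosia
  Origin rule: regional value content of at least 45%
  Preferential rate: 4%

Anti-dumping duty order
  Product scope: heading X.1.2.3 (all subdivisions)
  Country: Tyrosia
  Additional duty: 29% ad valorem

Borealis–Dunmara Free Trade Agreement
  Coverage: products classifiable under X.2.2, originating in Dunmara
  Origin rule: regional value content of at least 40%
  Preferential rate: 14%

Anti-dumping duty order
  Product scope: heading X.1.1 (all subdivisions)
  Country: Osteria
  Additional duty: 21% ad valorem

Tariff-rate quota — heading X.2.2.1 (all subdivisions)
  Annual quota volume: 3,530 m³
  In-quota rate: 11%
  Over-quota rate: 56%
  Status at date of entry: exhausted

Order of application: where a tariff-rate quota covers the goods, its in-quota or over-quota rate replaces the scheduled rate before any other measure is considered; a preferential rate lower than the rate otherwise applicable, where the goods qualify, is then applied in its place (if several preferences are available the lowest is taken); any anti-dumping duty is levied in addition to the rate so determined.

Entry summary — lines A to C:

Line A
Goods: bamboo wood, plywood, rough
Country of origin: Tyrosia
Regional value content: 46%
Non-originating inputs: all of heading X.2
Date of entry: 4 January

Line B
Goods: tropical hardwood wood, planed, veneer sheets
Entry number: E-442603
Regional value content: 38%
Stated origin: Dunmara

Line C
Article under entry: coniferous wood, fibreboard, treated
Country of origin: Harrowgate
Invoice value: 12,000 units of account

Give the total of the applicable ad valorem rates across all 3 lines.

54%

Line A: bamboo → X.1; plywood → X.1.1; rough → X.1.1.2. Scheduled 2%. Tyrosia agreement on X.3: X.1.1.2 not covered; Tyrosia agreement on X.1.2.2: X.1.1.2 not covered. → 2%.
Line B: tropical hardwood → X.2; veneer sheets → X.2.2; planed → X.2.2.2. Scheduled 6%. Dunmara agreement on X.2.2: RVC < 40%. → 6%.
Line C: coniferous → X.3; fibreboard → X.3.3; treated → X.3.3.3. Scheduled 18%. quota on X.3 exhausted → over-quota 46%. → 46%.
Sum: 2% + 6% + 46% = 54%.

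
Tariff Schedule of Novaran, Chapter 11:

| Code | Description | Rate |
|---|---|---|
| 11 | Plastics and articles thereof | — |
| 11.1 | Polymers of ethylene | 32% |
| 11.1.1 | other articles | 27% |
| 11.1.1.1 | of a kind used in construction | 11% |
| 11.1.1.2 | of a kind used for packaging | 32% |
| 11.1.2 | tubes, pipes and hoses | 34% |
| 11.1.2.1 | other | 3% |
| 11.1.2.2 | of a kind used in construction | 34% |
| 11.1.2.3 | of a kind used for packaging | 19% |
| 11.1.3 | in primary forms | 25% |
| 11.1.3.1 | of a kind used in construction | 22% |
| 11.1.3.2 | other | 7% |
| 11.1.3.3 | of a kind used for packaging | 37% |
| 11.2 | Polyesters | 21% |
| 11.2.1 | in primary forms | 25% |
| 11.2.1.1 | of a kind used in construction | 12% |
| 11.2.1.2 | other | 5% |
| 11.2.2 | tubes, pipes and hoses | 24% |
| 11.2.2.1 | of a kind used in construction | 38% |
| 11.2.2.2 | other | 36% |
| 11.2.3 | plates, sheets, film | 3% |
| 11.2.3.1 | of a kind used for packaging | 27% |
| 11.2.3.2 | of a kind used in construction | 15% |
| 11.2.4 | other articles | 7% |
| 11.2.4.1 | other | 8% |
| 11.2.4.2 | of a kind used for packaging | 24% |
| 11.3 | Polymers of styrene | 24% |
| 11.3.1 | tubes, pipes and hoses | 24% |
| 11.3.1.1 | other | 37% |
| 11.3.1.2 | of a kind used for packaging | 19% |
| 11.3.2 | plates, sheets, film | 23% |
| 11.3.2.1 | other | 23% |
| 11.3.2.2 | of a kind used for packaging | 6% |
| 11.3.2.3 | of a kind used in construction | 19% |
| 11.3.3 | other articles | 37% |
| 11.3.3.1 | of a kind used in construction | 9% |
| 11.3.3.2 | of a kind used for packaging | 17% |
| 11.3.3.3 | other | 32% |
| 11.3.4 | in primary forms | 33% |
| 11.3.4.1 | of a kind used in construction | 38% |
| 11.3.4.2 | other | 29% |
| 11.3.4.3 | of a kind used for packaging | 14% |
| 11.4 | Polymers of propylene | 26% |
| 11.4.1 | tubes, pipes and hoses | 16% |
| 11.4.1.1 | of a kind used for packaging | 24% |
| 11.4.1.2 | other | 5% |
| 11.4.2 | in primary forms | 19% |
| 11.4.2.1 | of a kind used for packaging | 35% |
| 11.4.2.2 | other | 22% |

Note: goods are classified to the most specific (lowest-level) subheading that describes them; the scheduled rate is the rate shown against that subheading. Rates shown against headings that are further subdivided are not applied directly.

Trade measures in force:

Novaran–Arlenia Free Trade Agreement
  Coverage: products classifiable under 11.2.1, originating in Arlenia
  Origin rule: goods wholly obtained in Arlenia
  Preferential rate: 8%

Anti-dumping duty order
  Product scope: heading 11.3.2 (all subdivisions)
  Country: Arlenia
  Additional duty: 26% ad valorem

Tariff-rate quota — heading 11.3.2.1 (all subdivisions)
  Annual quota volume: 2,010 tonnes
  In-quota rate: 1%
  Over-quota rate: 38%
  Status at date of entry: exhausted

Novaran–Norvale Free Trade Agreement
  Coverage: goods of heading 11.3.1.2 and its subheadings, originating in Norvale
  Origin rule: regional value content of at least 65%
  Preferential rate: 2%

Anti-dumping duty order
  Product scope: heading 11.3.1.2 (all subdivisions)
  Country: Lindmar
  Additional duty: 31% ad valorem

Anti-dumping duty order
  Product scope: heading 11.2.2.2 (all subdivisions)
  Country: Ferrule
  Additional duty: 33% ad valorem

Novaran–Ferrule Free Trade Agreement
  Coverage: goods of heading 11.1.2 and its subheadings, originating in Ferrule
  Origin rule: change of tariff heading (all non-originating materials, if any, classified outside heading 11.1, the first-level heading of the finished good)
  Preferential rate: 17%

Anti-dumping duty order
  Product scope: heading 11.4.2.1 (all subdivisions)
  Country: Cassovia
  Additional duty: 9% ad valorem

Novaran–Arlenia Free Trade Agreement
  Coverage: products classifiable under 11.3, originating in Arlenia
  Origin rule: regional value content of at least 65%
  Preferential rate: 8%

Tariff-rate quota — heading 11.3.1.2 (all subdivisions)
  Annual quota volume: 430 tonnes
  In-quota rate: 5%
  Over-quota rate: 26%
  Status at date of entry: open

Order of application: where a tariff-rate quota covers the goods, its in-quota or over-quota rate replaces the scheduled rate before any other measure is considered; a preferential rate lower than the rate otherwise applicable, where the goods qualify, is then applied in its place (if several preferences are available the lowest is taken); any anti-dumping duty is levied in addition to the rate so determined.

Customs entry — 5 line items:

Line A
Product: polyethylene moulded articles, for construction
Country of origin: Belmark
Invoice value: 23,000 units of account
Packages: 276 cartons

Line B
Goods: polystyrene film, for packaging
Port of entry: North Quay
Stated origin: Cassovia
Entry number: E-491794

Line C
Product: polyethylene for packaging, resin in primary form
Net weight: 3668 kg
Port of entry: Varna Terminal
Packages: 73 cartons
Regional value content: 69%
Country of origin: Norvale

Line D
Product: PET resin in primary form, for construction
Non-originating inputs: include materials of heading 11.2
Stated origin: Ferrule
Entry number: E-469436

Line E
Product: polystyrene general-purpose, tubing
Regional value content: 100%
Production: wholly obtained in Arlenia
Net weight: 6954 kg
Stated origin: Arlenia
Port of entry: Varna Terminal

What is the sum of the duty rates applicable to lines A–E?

74%

Line A: polyethylene → 11.1; moulded articles → 11.1.1; for construction → 11.1.1.1. Scheduled 11%. No special measure applies. → 11%.
Line B: polystyrene → 11.3; film → 11.3.2; for packaging → 11.3.2.2. Scheduled 6%. No special measure applies. → 6%.
Line C: polyethylene → 11.1; resin in primary form → 11.1.3; for packaging → 11.1.3.3. Scheduled 37%. Norvale agreement on 11.3.1.2: 11.1.3.3 not covered. → 37%.
Line D: PET → 11.2; resin in primary form → 11.2.1; for construction → 11.2.1.1. Scheduled 12%. Ferrule agreement on 11.1.2: 11.2.1.1 not covered. → 12%.
Line E: polystyrene → 11.3; tubing → 11.3.1; general-purpose → 11.3.1.1. Scheduled 37%. Arlenia agreement on 11.2.1: 11.3.1.1 not covered; Arlenia agreement on 11.3: RVC ≥ 65% → 8% available; preferential 8%. → 8%.
Sum: 11% + 6% + 37% + 12% + 8% = 74%.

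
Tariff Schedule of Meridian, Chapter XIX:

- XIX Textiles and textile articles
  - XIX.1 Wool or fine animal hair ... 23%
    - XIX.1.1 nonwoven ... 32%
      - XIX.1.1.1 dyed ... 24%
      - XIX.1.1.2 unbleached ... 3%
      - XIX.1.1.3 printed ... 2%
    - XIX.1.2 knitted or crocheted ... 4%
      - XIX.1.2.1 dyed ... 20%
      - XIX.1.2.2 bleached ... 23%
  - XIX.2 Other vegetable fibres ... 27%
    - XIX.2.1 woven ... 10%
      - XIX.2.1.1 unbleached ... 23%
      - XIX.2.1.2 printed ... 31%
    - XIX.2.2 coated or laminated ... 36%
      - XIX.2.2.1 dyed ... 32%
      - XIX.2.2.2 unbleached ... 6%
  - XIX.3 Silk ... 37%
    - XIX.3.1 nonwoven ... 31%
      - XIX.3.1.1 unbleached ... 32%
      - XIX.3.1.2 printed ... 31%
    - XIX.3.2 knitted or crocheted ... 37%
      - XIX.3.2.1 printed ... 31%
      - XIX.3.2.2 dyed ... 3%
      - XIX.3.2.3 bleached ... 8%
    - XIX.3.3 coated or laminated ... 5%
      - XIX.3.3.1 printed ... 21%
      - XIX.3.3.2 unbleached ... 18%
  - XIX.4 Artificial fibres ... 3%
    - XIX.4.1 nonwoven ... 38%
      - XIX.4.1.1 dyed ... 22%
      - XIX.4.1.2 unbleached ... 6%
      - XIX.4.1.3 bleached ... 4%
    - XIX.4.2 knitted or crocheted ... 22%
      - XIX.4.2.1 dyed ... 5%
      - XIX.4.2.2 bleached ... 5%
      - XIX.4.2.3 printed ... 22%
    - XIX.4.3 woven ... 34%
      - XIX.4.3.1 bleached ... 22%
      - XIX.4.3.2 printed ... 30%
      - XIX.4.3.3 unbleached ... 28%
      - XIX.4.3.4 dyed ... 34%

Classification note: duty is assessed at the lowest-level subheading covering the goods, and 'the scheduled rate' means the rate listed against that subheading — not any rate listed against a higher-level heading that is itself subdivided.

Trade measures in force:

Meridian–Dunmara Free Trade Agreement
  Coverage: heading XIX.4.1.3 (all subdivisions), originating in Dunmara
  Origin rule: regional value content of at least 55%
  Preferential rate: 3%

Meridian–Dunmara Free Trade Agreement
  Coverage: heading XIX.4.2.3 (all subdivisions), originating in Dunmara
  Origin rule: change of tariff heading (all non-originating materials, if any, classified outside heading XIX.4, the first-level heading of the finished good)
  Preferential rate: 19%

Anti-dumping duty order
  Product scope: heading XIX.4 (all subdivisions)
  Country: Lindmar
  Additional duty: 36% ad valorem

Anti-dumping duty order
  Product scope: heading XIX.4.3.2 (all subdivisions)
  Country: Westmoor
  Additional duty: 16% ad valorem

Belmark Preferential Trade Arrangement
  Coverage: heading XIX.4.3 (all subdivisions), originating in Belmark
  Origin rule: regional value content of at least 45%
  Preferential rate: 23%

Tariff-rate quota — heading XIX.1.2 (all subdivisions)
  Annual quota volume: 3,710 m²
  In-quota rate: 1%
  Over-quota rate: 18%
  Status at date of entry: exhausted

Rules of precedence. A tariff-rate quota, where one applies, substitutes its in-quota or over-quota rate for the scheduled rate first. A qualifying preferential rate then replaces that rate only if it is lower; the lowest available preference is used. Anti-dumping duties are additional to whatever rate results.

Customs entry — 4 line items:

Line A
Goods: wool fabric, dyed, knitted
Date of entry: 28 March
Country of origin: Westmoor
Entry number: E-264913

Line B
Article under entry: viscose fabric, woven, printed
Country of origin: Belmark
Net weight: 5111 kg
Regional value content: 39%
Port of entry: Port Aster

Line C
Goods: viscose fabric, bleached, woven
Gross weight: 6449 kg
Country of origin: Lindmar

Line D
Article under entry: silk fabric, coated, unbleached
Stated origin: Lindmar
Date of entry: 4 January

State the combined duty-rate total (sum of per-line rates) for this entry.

124%

Line A: wool → XIX.1; knitted → XIX.1.2; dyed → XIX.1.2.1. Scheduled 20%. quota on XIX.1.2 exhausted → over-quota 18%. → 18%.
Line B: viscose → XIX.4; woven → XIX.4.3; printed → XIX.4.3.2. Scheduled 30%. Belmark agreement on XIX.4.3: RVC < 45%. → 30%.
Line C: viscose → XIX.4; woven → XIX.4.3; bleached → XIX.4.3.1. Scheduled 22%. anti-dumping (Lindmar, XIX.4): +36%; total 22% + 36% = 58%. → 58%.
Line D: silk → XIX.3; coated → XIX.3.3; unbleached → XIX.3.3.2. Scheduled 18%. No special measure applies. → 18%.
Sum: 18% + 30% + 58% + 18% = 124%.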